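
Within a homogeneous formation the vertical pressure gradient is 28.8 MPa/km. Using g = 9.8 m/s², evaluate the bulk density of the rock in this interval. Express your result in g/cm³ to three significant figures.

ρ = (dP/dz)/g = 28.8 MPa/km / 9.8 m/s² = 28800 Pa/m / 9.8 m/s² = 2938.8 kg/m³
= 2.939 g/cm³

2.94 g/cm³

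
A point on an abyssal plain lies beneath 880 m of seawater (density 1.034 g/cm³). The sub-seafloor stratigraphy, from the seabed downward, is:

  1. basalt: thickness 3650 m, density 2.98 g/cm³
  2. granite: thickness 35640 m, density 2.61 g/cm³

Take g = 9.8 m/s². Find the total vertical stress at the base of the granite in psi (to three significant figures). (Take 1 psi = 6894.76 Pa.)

149000 psi

seawater: 1034 kg/m³ × 9.8 m/s² × 880 m = 8.917×10^6 Pa = 1293 psi
basalt: 2980 kg/m³ × 9.8 m/s² × 3650 m = 1.066×10^8 Pa = 15460 psi
granite: 2610 kg/m³ × 9.8 m/s² × 35640 m = 9.116×10^8 Pa = 1.322×10^5 psi
Total = 1293 + 15460 + 1.322×10^5 = 1.4897×10^5 psi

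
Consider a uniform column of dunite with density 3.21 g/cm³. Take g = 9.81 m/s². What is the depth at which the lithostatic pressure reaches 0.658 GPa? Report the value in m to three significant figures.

h = P/(ρg) = 0.658 GPa / (3210 kg/m³ × 9.81 m/s²) = 6.580×10^8 Pa / 31490 Pa/m = 20895 m

20900 m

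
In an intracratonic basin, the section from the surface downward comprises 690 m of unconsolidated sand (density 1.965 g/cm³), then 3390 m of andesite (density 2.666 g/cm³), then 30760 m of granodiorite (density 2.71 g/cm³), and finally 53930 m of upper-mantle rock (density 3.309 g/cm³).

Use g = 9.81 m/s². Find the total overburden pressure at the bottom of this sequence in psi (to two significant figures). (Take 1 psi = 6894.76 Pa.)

unconsolidated sand: 1965 kg/m³ × 9.81 m/s² × 690 m = 1.330×10^7 Pa = 1929 psi
andesite: 2666 kg/m³ × 9.81 m/s² × 3390 m = 8.866×10^7 Pa = 12859 psi
granodiorite: 2710 kg/m³ × 9.81 m/s² × 30760 m = 8.178×10^8 Pa = 1.186×10^5 psi
upper-mantle rock: 3309 kg/m³ × 9.81 m/s² × 53930 m = 1.751×10^9 Pa = 2.539×10^5 psi
Total = 1929 + 12859 + 1.186×10^5 + 2.539×10^5 = 3.8730×10^5 psi

390000 psi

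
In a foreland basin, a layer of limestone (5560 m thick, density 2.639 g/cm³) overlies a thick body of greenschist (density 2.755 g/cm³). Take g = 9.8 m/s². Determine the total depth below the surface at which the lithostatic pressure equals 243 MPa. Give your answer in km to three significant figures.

9.23 km

Pressure at base of upper layers: 2639×9.8×5560 = 1.438×10^8 Pa = 143.8 MPa
Remaining pressure to be supplied by greenschist: 2.430×10^8 − 1.438×10^8 = 9.921×10^7 Pa
Additional depth in greenschist = 9.921×10^7 Pa / (2755 kg/m³ × 9.8 m/s²) = 3674.4 m
Total depth = 5560 m + 3674.4 m = 9234.4 m
= 9.2344 km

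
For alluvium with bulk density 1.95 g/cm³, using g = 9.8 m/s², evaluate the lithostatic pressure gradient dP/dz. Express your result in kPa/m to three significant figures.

dP/dz = ρg = 1950 kg/m³ × 9.8 m/s² = 19110 Pa/m
= 19110 Pa/m × (1 kPa/m / 1000.0 Pa/m) = 19.110 kPa/m

19.1 kPa/m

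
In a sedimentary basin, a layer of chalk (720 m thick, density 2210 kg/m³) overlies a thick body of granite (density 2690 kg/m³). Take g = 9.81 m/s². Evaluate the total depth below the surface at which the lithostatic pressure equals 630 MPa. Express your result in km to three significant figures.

Pressure at base of upper layers: 2210×9.81×720 = 1.561×10^7 Pa = 15.61 MPa
Remaining pressure to be supplied by granite: 6.300×10^8 − 1.561×10^7 = 6.144×10^8 Pa
Additional depth in granite = 6.144×10^8 Pa / (2690 kg/m³ × 9.81 m/s²) = 23282 m
Total depth = 720 m + 23282 m = 24002 m
= 24.002 km

24.0 km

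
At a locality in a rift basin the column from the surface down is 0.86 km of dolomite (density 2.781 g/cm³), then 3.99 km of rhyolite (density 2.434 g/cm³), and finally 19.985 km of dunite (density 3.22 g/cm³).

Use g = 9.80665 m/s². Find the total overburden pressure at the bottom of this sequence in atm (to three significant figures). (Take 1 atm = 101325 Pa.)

7400 atm

dolomite: 2781 kg/m³ × 9.80665 m/s² × 860 m = 2.345×10^7 Pa = 231.5 atm
rhyolite: 2434 kg/m³ × 9.80665 m/s² × 3990 m = 9.524×10^7 Pa = 939.9 atm
dunite: 3220 kg/m³ × 9.80665 m/s² × 19985 m = 6.311×10^8 Pa = 6228 atm
Total = 231.5 + 939.9 + 6228 = 7399.6 atm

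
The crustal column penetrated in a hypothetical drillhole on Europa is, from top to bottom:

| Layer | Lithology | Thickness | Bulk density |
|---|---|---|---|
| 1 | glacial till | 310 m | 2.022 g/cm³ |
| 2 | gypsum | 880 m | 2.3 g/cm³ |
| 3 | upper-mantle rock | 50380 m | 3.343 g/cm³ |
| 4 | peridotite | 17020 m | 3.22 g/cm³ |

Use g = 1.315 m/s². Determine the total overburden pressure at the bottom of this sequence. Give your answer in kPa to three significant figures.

297000 kPa

glacial till: 2022 kg/m³ × 1.315 m/s² × 310 m = 8.243×10^5 Pa = 824.3 kPa
gypsum: 2300 kg/m³ × 1.315 m/s² × 880 m = 2.662×10^6 Pa = 2662 kPa
upper-mantle rock: 3343 kg/m³ × 1.315 m/s² × 50380 m = 2.215×10^8 Pa = 2.215×10^5 kPa
peridotite: 3220 kg/m³ × 1.315 m/s² × 17020 m = 7.207×10^7 Pa = 72068 kPa
Total = 824.3 + 2662 + 2.215×10^5 + 72068 = 2.9703×10^5 kPa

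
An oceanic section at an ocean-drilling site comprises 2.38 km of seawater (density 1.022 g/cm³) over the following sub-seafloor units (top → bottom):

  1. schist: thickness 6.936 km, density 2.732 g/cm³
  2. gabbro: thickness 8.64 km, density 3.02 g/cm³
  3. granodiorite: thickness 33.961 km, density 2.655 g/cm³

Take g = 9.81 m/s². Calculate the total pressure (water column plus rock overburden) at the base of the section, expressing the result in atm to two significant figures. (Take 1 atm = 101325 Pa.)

13000 atm

seawater: 1022 kg/m³ × 9.81 m/s² × 2380 m = 2.386×10^7 Pa = 235.5 atm
schist: 2732 kg/m³ × 9.81 m/s² × 6936 m = 1.859×10^8 Pa = 1835 atm
gabbro: 3020 kg/m³ × 9.81 m/s² × 8640 m = 2.560×10^8 Pa = 2526 atm
granodiorite: 2655 kg/m³ × 9.81 m/s² × 33961 m = 8.845×10^8 Pa = 8730 atm
Total = 235.5 + 1835 + 2526 + 8730 = 13326 atm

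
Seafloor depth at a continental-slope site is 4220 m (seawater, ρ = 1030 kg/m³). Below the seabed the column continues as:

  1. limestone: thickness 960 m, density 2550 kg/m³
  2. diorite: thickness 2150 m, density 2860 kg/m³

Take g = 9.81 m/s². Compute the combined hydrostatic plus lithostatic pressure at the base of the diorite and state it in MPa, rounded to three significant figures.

127 MPa

seawater: 1030 kg/m³ × 9.81 m/s² × 4220 m = 4.264×10^7 Pa = 42.64 MPa
limestone: 2550 kg/m³ × 9.81 m/s² × 960 m = 2.401×10^7 Pa = 24.01 MPa
diorite: 2860 kg/m³ × 9.81 m/s² × 2150 m = 6.032×10^7 Pa = 60.32 MPa
Total = 42.64 + 24.01 + 60.32 = 126.98 MPa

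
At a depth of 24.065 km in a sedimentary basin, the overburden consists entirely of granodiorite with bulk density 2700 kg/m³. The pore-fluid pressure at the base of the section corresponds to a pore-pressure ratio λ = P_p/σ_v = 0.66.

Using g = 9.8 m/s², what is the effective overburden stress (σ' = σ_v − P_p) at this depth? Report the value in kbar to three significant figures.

2.16 kbar

Overburden (lithostatic) stress σ_v:
granodiorite: 2700 kg/m³ × 9.8 m/s² × 24065 m = 6.368×10^8 Pa = 636.8 MPa
Pore pressure P_p = λ·σ_v = 0.66 × 636.8 MPa = 420.3 MPa
Effective stress σ' = σ_v − P_p = 636.8 − 420.3 = 216.50 MPa = 2.1650 kbar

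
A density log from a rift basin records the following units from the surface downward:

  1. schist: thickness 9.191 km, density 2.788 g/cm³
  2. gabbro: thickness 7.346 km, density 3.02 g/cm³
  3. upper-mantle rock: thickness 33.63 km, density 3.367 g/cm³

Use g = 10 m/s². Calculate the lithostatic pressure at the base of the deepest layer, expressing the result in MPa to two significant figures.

1600 MPa

schist: 2788 kg/m³ × 10 m/s² × 9191 m = 2.562×10^8 Pa = 256.2 MPa
gabbro: 3020 kg/m³ × 10 m/s² × 7346 m = 2.218×10^8 Pa = 221.8 MPa
upper-mantle rock: 3367 kg/m³ × 10 m/s² × 33630 m = 1.132×10^9 Pa = 1132 MPa
Total = 256.2 + 221.8 + 1132 = 1610.4 MPa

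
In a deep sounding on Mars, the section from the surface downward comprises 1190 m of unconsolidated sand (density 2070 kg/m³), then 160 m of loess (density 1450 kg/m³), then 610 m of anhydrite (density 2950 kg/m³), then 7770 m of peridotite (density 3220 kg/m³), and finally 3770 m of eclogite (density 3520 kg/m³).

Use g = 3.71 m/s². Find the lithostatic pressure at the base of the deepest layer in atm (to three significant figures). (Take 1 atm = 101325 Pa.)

unconsolidated sand: 2070 kg/m³ × 3.71 m/s² × 1190 m = 9.139×10^6 Pa = 90.19 atm
loess: 1450 kg/m³ × 3.71 m/s² × 160 m = 8.607×10^5 Pa = 8.495 atm
anhydrite: 2950 kg/m³ × 3.71 m/s² × 610 m = 6.676×10^6 Pa = 65.89 atm
peridotite: 3220 kg/m³ × 3.71 m/s² × 7770 m = 9.282×10^7 Pa = 916.1 atm
eclogite: 3520 kg/m³ × 3.71 m/s² × 3770 m = 4.923×10^7 Pa = 485.9 atm
Total = 90.19 + 8.495 + 65.89 + 916.1 + 485.9 = 1566.6 atm

1570 atm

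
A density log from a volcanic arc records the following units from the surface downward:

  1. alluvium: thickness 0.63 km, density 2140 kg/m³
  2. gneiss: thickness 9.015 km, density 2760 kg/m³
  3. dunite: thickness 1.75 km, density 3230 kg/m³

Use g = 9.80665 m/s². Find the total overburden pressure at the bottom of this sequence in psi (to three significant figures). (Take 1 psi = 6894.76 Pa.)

alluvium: 2140 kg/m³ × 9.80665 m/s² × 630 m = 1.322×10^7 Pa = 1918 psi
gneiss: 2760 kg/m³ × 9.80665 m/s² × 9015 m = 2.440×10^8 Pa = 35390 psi
dunite: 3230 kg/m³ × 9.80665 m/s² × 1750 m = 5.543×10^7 Pa = 8040 psi
Total = 1918 + 35390 + 8040 = 45347 psi

45300 psi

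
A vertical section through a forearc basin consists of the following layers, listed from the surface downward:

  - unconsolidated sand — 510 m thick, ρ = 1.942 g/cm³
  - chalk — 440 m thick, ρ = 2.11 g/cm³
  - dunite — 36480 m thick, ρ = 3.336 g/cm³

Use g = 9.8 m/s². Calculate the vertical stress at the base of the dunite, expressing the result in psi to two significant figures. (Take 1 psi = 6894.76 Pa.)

unconsolidated sand: 1942 kg/m³ × 9.8 m/s² × 510 m = 9.706×10^6 Pa = 1408 psi
chalk: 2110 kg/m³ × 9.8 m/s² × 440 m = 9.098×10^6 Pa = 1320 psi
dunite: 3336 kg/m³ × 9.8 m/s² × 36480 m = 1.193×10^9 Pa = 1.730×10^5 psi
Total = 1408 + 1320 + 1.730×10^5 = 1.7570×10^5 psi

180000 psi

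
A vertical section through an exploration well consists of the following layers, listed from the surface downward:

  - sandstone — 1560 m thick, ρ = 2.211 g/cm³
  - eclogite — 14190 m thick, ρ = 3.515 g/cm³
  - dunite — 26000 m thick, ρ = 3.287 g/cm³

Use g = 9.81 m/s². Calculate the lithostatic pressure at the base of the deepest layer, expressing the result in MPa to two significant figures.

1400 MPa

sandstone: 2211 kg/m³ × 9.81 m/s² × 1560 m = 3.384×10^7 Pa = 33.84 MPa
eclogite: 3515 kg/m³ × 9.81 m/s² × 14190 m = 4.893×10^8 Pa = 489.3 MPa
dunite: 3287 kg/m³ × 9.81 m/s² × 26000 m = 8.384×10^8 Pa = 838.4 MPa
Total = 33.84 + 489.3 + 838.4 = 1361.5 MPa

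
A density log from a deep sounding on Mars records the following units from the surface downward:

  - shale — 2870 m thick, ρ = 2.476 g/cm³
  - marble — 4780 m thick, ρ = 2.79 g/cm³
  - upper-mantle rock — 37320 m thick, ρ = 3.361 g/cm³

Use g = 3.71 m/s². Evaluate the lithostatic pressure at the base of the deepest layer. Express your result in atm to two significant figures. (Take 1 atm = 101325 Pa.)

5300 atm

shale: 2476 kg/m³ × 3.71 m/s² × 2870 m = 2.636×10^7 Pa = 260.2 atm
marble: 2790 kg/m³ × 3.71 m/s² × 4780 m = 4.948×10^7 Pa = 488.3 atm
upper-mantle rock: 3361 kg/m³ × 3.71 m/s² × 37320 m = 4.654×10^8 Pa = 4593 atm
Total = 260.2 + 488.3 + 4593 = 5341.2 atm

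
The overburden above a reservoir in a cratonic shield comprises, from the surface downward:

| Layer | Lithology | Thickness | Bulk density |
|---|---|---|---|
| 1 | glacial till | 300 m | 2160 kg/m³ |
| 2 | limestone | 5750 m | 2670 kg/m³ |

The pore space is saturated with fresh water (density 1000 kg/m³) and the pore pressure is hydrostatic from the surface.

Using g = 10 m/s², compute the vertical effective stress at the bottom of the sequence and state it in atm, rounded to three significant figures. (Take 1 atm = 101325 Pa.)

Overburden (lithostatic) stress σ_v:
glacial till: 2160 kg/m³ × 10 m/s² × 300 m = 6.480×10^6 Pa = 6.480 MPa
limestone: 2670 kg/m³ × 10 m/s² × 5750 m = 1.535×10^8 Pa = 153.5 MPa
Total = 6.480 + 153.5 = 160.00 MPa
Pore pressure P_p = 1000 kg/m³ × 10 m/s² × 6050 m = 6.050×10^7 Pa = 60.50 MPa
Effective stress σ' = σ_v − P_p = 160.0 − 60.50 = 99.505 MPa = 982.04 atm

982 atm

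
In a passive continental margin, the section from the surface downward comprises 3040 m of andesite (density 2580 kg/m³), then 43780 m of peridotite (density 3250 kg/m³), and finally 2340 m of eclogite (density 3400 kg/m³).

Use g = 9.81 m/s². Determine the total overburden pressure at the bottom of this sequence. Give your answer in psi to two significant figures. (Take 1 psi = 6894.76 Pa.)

220000 psi

andesite: 2580 kg/m³ × 9.81 m/s² × 3040 m = 7.694×10^7 Pa = 11159 psi
peridotite: 3250 kg/m³ × 9.81 m/s² × 43780 m = 1.396×10^9 Pa = 2.024×10^5 psi
eclogite: 3400 kg/m³ × 9.81 m/s² × 2340 m = 7.805×10^7 Pa = 11320 psi
Total = 11159 + 2.024×10^5 + 11320 = 2.2493×10^5 psi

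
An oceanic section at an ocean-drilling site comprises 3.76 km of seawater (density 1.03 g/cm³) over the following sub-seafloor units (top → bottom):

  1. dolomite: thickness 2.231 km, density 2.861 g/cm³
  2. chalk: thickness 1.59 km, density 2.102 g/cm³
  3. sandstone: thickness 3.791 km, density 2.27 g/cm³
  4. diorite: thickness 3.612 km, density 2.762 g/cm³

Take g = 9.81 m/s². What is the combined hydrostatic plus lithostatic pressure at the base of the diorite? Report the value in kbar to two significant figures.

seawater: 1030 kg/m³ × 9.81 m/s² × 3760 m = 3.799×10^7 Pa = 0.3799 kbar
dolomite: 2861 kg/m³ × 9.81 m/s² × 2231 m = 6.262×10^7 Pa = 0.6262 kbar
chalk: 2102 kg/m³ × 9.81 m/s² × 1590 m = 3.279×10^7 Pa = 0.3279 kbar
sandstone: 2270 kg/m³ × 9.81 m/s² × 3791 m = 8.442×10^7 Pa = 0.8442 kbar
diorite: 2762 kg/m³ × 9.81 m/s² × 3612 m = 9.787×10^7 Pa = 0.9787 kbar
Total = 0.3799 + 0.6262 + 0.3279 + 0.8442 + 0.9787 = 3.1568 kbar

3.2 kbar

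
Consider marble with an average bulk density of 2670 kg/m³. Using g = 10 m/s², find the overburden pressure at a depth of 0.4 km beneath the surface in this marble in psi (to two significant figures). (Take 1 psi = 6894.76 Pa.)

marble: 2670 kg/m³ × 10 m/s² × 400 m = 1.068×10^7 Pa = 1549 psi

1500 psi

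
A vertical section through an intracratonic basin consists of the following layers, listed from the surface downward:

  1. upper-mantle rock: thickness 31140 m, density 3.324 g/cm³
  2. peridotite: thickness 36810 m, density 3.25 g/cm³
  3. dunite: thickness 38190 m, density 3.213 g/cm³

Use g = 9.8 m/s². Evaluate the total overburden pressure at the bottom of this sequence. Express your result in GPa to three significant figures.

upper-mantle rock: 3324 kg/m³ × 9.8 m/s² × 31140 m = 1.014×10^9 Pa = 1.014 GPa
peridotite: 3250 kg/m³ × 9.8 m/s² × 36810 m = 1.172×10^9 Pa = 1.172 GPa
dunite: 3213 kg/m³ × 9.8 m/s² × 38190 m = 1.203×10^9 Pa = 1.203 GPa
Total = 1.014 + 1.172 + 1.203 = 3.3893 GPa

3.39 GPa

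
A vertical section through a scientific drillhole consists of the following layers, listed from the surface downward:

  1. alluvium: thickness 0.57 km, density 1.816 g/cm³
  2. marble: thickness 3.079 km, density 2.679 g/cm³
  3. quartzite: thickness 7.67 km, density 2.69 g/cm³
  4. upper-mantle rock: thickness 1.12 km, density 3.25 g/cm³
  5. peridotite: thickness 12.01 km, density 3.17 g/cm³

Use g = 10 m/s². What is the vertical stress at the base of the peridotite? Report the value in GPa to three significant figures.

alluvium: 1816 kg/m³ × 10 m/s² × 570 m = 1.035×10^7 Pa = 0.01035 GPa
marble: 2679 kg/m³ × 10 m/s² × 3079 m = 8.249×10^7 Pa = 0.08249 GPa
quartzite: 2690 kg/m³ × 10 m/s² × 7670 m = 2.063×10^8 Pa = 0.2063 GPa
upper-mantle rock: 3250 kg/m³ × 10 m/s² × 1120 m = 3.640×10^7 Pa = 0.03640 GPa
peridotite: 3170 kg/m³ × 10 m/s² × 12010 m = 3.807×10^8 Pa = 0.3807 GPa
Total = 0.01035 + 0.08249 + 0.2063 + 0.03640 + 0.3807 = 0.71628 GPa

0.716 GPa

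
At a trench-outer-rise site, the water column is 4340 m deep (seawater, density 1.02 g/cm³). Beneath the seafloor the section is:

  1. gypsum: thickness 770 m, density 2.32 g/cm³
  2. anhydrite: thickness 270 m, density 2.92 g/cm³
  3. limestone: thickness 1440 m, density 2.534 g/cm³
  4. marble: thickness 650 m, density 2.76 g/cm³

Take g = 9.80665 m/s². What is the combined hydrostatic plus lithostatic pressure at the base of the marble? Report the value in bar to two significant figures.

seawater: 1020 kg/m³ × 9.80665 m/s² × 4340 m = 4.341×10^7 Pa = 434.1 bar
gypsum: 2320 kg/m³ × 9.80665 m/s² × 770 m = 1.752×10^7 Pa = 175.2 bar
anhydrite: 2920 kg/m³ × 9.80665 m/s² × 270 m = 7.732×10^6 Pa = 77.32 bar
limestone: 2534 kg/m³ × 9.80665 m/s² × 1440 m = 3.578×10^7 Pa = 357.8 bar
marble: 2760 kg/m³ × 9.80665 m/s² × 650 m = 1.759×10^7 Pa = 175.9 bar
Total = 434.1 + 175.2 + 77.32 + 357.8 + 175.9 = 1220.4 bar

1200 bar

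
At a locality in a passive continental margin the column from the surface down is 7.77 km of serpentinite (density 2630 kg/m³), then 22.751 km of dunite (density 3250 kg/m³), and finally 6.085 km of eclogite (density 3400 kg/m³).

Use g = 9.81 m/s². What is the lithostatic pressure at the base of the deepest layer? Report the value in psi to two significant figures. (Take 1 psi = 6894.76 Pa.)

160000 psi

serpentinite: 2630 kg/m³ × 9.81 m/s² × 7770 m = 2.005×10^8 Pa = 29075 psi
dunite: 3250 kg/m³ × 9.81 m/s² × 22751 m = 7.254×10^8 Pa = 1.052×10^5 psi
eclogite: 3400 kg/m³ × 9.81 m/s² × 6085 m = 2.030×10^8 Pa = 29437 psi
Total = 29075 + 1.052×10^5 + 29437 = 1.6372×10^5 psi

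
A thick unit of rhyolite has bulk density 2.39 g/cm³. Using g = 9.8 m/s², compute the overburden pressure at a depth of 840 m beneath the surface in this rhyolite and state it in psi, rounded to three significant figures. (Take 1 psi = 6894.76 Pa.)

2850 psi

rhyolite: 2390 kg/m³ × 9.8 m/s² × 840 m = 1.967×10^7 Pa = 2854 psi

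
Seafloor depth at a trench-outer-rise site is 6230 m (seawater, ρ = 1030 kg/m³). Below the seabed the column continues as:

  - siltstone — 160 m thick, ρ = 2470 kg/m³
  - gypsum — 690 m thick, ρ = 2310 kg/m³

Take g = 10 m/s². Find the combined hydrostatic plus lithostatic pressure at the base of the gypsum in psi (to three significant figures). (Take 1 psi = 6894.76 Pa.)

12200 psi

seawater: 1030 kg/m³ × 10 m/s² × 6230 m = 6.417×10^7 Pa = 9307 psi
siltstone: 2470 kg/m³ × 10 m/s² × 160 m = 3.952×10^6 Pa = 573.2 psi
gypsum: 2310 kg/m³ × 10 m/s² × 690 m = 1.594×10^7 Pa = 2312 psi
Total = 9307 + 573.2 + 2312 = 12192 psi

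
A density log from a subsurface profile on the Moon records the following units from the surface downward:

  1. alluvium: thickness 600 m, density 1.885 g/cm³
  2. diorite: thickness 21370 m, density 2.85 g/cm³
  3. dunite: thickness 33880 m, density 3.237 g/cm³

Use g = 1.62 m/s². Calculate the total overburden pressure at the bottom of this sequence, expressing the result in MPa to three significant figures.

278 MPa

alluvium: 1885 kg/m³ × 1.62 m/s² × 600 m = 1.832×10^6 Pa = 1.832 MPa
diorite: 2850 kg/m³ × 1.62 m/s² × 21370 m = 9.867×10^7 Pa = 98.67 MPa
dunite: 3237 kg/m³ × 1.62 m/s² × 33880 m = 1.777×10^8 Pa = 177.7 MPa
Total = 1.832 + 98.67 + 177.7 = 278.16 MPa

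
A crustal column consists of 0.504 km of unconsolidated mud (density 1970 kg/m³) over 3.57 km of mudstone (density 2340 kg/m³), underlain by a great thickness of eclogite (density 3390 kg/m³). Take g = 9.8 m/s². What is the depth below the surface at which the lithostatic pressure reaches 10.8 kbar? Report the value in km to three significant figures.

33.8 km

Pressure at base of upper layers: 1970×9.8×504 + 2340×9.8×3570 = 9.160×10^7 Pa = 0.9160 kbar
Remaining pressure to be supplied by eclogite: 1.080×10^9 − 9.160×10^7 = 9.884×10^8 Pa
Additional depth in eclogite = 9.884×10^8 Pa / (3390 kg/m³ × 9.8 m/s²) = 29751 m
Total depth = 4074 m + 29751 m = 33825 m
= 33.825 km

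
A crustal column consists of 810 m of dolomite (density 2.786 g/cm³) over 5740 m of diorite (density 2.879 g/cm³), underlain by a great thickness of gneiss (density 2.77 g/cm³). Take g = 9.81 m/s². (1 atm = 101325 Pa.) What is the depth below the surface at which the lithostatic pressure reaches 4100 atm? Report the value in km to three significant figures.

Pressure at base of upper layers: 2786×9.81×810 + 2879×9.81×5740 = 1.843×10^8 Pa = 1818 atm
Remaining pressure to be supplied by gneiss: 4.154×10^8 − 1.843×10^8 = 2.312×10^8 Pa
Additional depth in gneiss = 2.312×10^8 Pa / (2770 kg/m³ × 9.81 m/s²) = 8507.5 m
Total depth = 6550 m + 8507.5 m = 15057 m
= 15.057 km

15.1 km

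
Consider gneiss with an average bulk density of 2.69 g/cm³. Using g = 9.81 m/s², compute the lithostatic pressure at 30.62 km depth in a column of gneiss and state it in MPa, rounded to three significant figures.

808 MPa

gneiss: 2690 kg/m³ × 9.81 m/s² × 30620 m = 8.080×10^8 Pa = 808.0 MPa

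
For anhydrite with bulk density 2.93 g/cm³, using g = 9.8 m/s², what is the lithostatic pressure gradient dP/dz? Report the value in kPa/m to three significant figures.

dP/dz = ρg = 2930 kg/m³ × 9.8 m/s² = 28714 Pa/m
= 28714 Pa/m × (1 kPa/m / 1000.0 Pa/m) = 28.714 kPa/m

28.7 kPa/m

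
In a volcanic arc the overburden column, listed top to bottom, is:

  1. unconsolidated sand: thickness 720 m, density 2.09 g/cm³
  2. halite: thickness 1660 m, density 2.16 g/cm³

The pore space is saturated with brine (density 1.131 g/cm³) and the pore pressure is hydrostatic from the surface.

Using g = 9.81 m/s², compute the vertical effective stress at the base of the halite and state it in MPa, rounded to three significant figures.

Overburden (lithostatic) stress σ_v:
unconsolidated sand: 2090 kg/m³ × 9.81 m/s² × 720 m = 1.476×10^7 Pa = 14.76 MPa
halite: 2160 kg/m³ × 9.81 m/s² × 1660 m = 3.517×10^7 Pa = 35.17 MPa
Total = 14.76 + 35.17 = 49.937 MPa
Pore pressure P_p = 1131 kg/m³ × 9.81 m/s² × 2380 m = 2.641×10^7 Pa = 26.41 MPa
Effective stress σ' = σ_v − P_p = 49.94 − 26.41 = 23.530 MPa

23.5 MPa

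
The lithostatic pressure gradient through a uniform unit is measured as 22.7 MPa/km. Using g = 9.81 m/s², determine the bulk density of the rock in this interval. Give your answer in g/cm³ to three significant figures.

ρ = (dP/dz)/g = 22.7 MPa/km / 9.81 m/s² = 22700 Pa/m / 9.81 m/s² = 2314.0 kg/m³
= 2.314 g/cm³

2.31 g/cm³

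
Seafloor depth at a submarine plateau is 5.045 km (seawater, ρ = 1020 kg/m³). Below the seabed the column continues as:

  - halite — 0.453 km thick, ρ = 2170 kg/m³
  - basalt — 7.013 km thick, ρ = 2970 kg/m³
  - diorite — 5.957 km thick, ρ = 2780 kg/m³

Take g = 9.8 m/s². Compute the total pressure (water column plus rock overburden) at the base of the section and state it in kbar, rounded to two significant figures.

4.3 kbar

seawater: 1020 kg/m³ × 9.8 m/s² × 5045 m = 5.043×10^7 Pa = 0.5043 kbar
halite: 2170 kg/m³ × 9.8 m/s² × 453 m = 9.633×10^6 Pa = 0.09633 kbar
basalt: 2970 kg/m³ × 9.8 m/s² × 7013 m = 2.041×10^8 Pa = 2.041 kbar
diorite: 2780 kg/m³ × 9.8 m/s² × 5957 m = 1.623×10^8 Pa = 1.623 kbar
Total = 0.5043 + 0.09633 + 2.041 + 1.623 = 4.2648 kbar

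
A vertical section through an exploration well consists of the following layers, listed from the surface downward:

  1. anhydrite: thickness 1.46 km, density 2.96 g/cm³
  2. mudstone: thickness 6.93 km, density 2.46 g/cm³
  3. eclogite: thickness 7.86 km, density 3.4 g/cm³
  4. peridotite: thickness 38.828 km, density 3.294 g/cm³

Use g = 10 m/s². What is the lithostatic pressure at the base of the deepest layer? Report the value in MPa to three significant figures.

1760 MPa

anhydrite: 2960 kg/m³ × 10 m/s² × 1460 m = 4.322×10^7 Pa = 43.22 MPa
mudstone: 2460 kg/m³ × 10 m/s² × 6930 m = 1.705×10^8 Pa = 170.5 MPa
eclogite: 3400 kg/m³ × 10 m/s² × 7860 m = 2.672×10^8 Pa = 267.2 MPa
peridotite: 3294 kg/m³ × 10 m/s² × 38828 m = 1.279×10^9 Pa = 1279 MPa
Total = 43.22 + 170.5 + 267.2 + 1279 = 1759.9 MPa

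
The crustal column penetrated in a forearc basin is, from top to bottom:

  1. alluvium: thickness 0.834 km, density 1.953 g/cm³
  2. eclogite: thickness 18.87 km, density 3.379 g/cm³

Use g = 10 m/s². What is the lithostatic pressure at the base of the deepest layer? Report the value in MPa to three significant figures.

alluvium: 1953 kg/m³ × 10 m/s² × 834 m = 1.629×10^7 Pa = 16.29 MPa
eclogite: 3379 kg/m³ × 10 m/s² × 18870 m = 6.376×10^8 Pa = 637.6 MPa
Total = 16.29 + 637.6 = 653.91 MPa

654 MPa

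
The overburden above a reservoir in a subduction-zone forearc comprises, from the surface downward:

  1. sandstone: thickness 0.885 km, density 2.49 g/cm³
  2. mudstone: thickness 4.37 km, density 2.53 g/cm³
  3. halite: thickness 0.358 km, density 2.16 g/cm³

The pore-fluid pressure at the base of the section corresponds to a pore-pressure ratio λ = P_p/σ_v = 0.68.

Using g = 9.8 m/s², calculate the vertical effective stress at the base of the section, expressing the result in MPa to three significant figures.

Overburden (lithostatic) stress σ_v:
sandstone: 2490 kg/m³ × 9.8 m/s² × 885 m = 2.160×10^7 Pa = 21.60 MPa
mudstone: 2530 kg/m³ × 9.8 m/s² × 4370 m = 1.083×10^8 Pa = 108.3 MPa
halite: 2160 kg/m³ × 9.8 m/s² × 358 m = 7.578×10^6 Pa = 7.578 MPa
Total = 21.60 + 108.3 + 7.578 = 137.52 MPa
Pore pressure P_p = λ·σ_v = 0.68 × 137.5 MPa = 93.52 MPa
Effective stress σ' = σ_v − P_p = 137.5 − 93.52 = 44.008 MPa

44.0 MPa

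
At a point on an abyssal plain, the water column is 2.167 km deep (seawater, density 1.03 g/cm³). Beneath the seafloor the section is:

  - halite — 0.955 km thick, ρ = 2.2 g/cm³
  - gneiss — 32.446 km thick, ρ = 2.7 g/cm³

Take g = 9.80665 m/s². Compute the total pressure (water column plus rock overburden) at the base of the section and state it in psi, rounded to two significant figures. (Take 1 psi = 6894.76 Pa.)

seawater: 1030 kg/m³ × 9.80665 m/s² × 2167 m = 2.189×10^7 Pa = 3175 psi
halite: 2200 kg/m³ × 9.80665 m/s² × 955 m = 2.060×10^7 Pa = 2988 psi
gneiss: 2700 kg/m³ × 9.80665 m/s² × 32446 m = 8.591×10^8 Pa = 1.246×10^5 psi
Total = 3175 + 2988 + 1.246×10^5 = 1.3077×10^5 psi

130000 psi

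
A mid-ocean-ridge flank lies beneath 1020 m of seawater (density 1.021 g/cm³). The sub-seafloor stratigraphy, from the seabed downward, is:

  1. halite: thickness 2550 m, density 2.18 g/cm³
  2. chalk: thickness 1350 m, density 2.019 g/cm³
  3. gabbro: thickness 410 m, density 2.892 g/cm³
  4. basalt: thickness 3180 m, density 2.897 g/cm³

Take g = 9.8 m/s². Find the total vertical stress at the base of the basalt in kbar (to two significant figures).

seawater: 1021 kg/m³ × 9.8 m/s² × 1020 m = 1.021×10^7 Pa = 0.1021 kbar
halite: 2180 kg/m³ × 9.8 m/s² × 2550 m = 5.448×10^7 Pa = 0.5448 kbar
chalk: 2019 kg/m³ × 9.8 m/s² × 1350 m = 2.671×10^7 Pa = 0.2671 kbar
gabbro: 2892 kg/m³ × 9.8 m/s² × 410 m = 1.162×10^7 Pa = 0.1162 kbar
basalt: 2897 kg/m³ × 9.8 m/s² × 3180 m = 9.028×10^7 Pa = 0.9028 kbar
Total = 0.1021 + 0.5448 + 0.2671 + 0.1162 + 0.9028 = 1.9330 kbar

1.9 kbar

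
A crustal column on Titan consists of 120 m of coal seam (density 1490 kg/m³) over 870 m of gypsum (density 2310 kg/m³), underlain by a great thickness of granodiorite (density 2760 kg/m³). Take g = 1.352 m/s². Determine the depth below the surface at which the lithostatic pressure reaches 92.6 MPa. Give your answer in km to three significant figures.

Pressure at base of upper layers: 1490×1.352×120 + 2310×1.352×870 = 2.959×10^6 Pa = 2.959 MPa
Remaining pressure to be supplied by granodiorite: 9.260×10^7 − 2.959×10^6 = 8.964×10^7 Pa
Additional depth in granodiorite = 8.964×10^7 Pa / (2760 kg/m³ × 1.352 m/s²) = 24023 m
Total depth = 990 m + 24023 m = 25013 m
= 25.013 km

25.0 km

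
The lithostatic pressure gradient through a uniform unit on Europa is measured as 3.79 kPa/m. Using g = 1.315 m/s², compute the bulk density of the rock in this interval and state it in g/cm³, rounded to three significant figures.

2.88 g/cm³

ρ = (dP/dz)/g = 3.79 kPa/m / 1.315 m/s² = 3790.0 Pa/m / 1.315 m/s² = 2882.1 kg/m³
= 2.882 g/cm³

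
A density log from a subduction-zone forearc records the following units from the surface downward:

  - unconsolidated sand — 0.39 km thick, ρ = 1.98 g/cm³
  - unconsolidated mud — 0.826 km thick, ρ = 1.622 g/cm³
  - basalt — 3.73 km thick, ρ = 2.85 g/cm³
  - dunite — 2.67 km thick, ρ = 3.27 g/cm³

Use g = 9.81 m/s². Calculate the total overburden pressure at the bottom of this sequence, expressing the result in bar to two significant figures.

unconsolidated sand: 1980 kg/m³ × 9.81 m/s² × 390 m = 7.575×10^6 Pa = 75.75 bar
unconsolidated mud: 1622 kg/m³ × 9.81 m/s² × 826 m = 1.314×10^7 Pa = 131.4 bar
basalt: 2850 kg/m³ × 9.81 m/s² × 3730 m = 1.043×10^8 Pa = 1043 bar
dunite: 3270 kg/m³ × 9.81 m/s² × 2670 m = 8.565×10^7 Pa = 856.5 bar
Total = 75.75 + 131.4 + 1043 + 856.5 = 2106.5 bar

2100 bar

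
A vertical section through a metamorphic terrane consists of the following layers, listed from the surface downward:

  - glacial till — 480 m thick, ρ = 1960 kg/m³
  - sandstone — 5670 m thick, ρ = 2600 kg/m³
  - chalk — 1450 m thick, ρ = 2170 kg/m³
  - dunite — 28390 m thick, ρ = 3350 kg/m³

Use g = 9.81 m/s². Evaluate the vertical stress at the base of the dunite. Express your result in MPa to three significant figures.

1120 MPa

glacial till: 1960 kg/m³ × 9.81 m/s² × 480 m = 9.229×10^6 Pa = 9.229 MPa
sandstone: 2600 kg/m³ × 9.81 m/s² × 5670 m = 1.446×10^8 Pa = 144.6 MPa
chalk: 2170 kg/m³ × 9.81 m/s² × 1450 m = 3.087×10^7 Pa = 30.87 MPa
dunite: 3350 kg/m³ × 9.81 m/s² × 28390 m = 9.330×10^8 Pa = 933.0 MPa
Total = 9.229 + 144.6 + 30.87 + 933.0 = 1117.7 MPa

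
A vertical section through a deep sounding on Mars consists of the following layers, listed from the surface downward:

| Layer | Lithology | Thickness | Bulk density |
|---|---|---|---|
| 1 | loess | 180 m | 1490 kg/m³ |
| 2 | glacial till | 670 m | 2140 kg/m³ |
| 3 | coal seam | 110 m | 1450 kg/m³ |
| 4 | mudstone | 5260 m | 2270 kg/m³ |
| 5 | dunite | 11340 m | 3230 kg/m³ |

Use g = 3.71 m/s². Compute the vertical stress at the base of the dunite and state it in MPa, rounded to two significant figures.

loess: 1490 kg/m³ × 3.71 m/s² × 180 m = 9.950×10^5 Pa = 0.9950 MPa
glacial till: 2140 kg/m³ × 3.71 m/s² × 670 m = 5.319×10^6 Pa = 5.319 MPa
coal seam: 1450 kg/m³ × 3.71 m/s² × 110 m = 5.917×10^5 Pa = 0.5917 MPa
mudstone: 2270 kg/m³ × 3.71 m/s² × 5260 m = 4.430×10^7 Pa = 44.30 MPa
dunite: 3230 kg/m³ × 3.71 m/s² × 11340 m = 1.359×10^8 Pa = 135.9 MPa
Total = 0.9950 + 5.319 + 0.5917 + 44.30 + 135.9 = 187.09 MPa

190 MPa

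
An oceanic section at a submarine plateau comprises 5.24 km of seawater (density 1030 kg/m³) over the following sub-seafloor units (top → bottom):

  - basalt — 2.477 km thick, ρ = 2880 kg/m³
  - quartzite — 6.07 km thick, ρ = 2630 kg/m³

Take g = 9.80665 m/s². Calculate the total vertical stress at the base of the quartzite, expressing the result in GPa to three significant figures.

seawater: 1030 kg/m³ × 9.80665 m/s² × 5240 m = 5.293×10^7 Pa = 0.05293 GPa
basalt: 2880 kg/m³ × 9.80665 m/s² × 2477 m = 6.996×10^7 Pa = 0.06996 GPa
quartzite: 2630 kg/m³ × 9.80665 m/s² × 6070 m = 1.566×10^8 Pa = 0.1566 GPa
Total = 0.05293 + 0.06996 + 0.1566 = 0.27944 GPa

0.279 GPa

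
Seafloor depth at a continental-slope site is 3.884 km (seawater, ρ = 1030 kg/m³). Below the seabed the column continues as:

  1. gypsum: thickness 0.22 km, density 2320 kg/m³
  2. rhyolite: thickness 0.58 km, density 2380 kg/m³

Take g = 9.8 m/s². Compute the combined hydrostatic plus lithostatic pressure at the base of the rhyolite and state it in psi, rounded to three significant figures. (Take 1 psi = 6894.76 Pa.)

seawater: 1030 kg/m³ × 9.8 m/s² × 3884 m = 3.921×10^7 Pa = 5686 psi
gypsum: 2320 kg/m³ × 9.8 m/s² × 220 m = 5.002×10^6 Pa = 725.5 psi
rhyolite: 2380 kg/m³ × 9.8 m/s² × 580 m = 1.353×10^7 Pa = 1962 psi
Total = 5686 + 725.5 + 1962 = 8373.7 psi

8370 psi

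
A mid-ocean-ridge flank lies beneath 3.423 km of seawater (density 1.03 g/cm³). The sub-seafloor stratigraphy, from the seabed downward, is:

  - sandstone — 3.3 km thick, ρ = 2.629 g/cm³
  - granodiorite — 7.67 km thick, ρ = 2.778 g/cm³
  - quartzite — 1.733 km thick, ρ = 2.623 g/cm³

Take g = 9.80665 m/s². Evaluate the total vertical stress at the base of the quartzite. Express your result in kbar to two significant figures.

seawater: 1030 kg/m³ × 9.80665 m/s² × 3423 m = 3.458×10^7 Pa = 0.3458 kbar
sandstone: 2629 kg/m³ × 9.80665 m/s² × 3300 m = 8.508×10^7 Pa = 0.8508 kbar
granodiorite: 2778 kg/m³ × 9.80665 m/s² × 7670 m = 2.090×10^8 Pa = 2.090 kbar
quartzite: 2623 kg/m³ × 9.80665 m/s² × 1733 m = 4.458×10^7 Pa = 0.4458 kbar
Total = 0.3458 + 0.8508 + 2.090 + 0.4458 = 3.7319 kbar

3.7 kbar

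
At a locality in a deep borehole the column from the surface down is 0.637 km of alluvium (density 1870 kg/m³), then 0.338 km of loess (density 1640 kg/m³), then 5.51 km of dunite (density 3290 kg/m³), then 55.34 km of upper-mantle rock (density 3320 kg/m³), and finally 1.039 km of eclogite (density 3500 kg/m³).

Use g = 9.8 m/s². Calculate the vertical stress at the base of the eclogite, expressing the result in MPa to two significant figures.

alluvium: 1870 kg/m³ × 9.8 m/s² × 637 m = 1.167×10^7 Pa = 11.67 MPa
loess: 1640 kg/m³ × 9.8 m/s² × 338 m = 5.432×10^6 Pa = 5.432 MPa
dunite: 3290 kg/m³ × 9.8 m/s² × 5510 m = 1.777×10^8 Pa = 177.7 MPa
upper-mantle rock: 3320 kg/m³ × 9.8 m/s² × 55340 m = 1.801×10^9 Pa = 1801 MPa
eclogite: 3500 kg/m³ × 9.8 m/s² × 1039 m = 3.564×10^7 Pa = 35.64 MPa
Total = 11.67 + 5.432 + 177.7 + 1801 + 35.64 = 2030.9 MPa

2000 MPa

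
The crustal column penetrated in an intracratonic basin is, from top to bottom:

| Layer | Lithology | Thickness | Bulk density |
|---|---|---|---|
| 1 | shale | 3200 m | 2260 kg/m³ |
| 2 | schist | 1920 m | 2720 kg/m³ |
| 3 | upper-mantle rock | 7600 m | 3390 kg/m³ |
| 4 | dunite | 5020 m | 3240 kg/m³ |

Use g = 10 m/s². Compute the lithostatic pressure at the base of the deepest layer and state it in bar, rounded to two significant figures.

shale: 2260 kg/m³ × 10 m/s² × 3200 m = 7.232×10^7 Pa = 723.2 bar
schist: 2720 kg/m³ × 10 m/s² × 1920 m = 5.222×10^7 Pa = 522.2 bar
upper-mantle rock: 3390 kg/m³ × 10 m/s² × 7600 m = 2.576×10^8 Pa = 2576 bar
dunite: 3240 kg/m³ × 10 m/s² × 5020 m = 1.626×10^8 Pa = 1626 bar
Total = 723.2 + 522.2 + 2576 + 1626 = 5448.3 bar

5400 bar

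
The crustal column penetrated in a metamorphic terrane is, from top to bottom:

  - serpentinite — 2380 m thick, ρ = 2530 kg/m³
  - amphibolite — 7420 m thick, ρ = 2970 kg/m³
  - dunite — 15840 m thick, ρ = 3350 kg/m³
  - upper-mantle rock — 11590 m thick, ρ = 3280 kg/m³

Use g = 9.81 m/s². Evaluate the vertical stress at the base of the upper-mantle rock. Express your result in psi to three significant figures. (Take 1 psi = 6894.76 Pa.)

170000 psi

serpentinite: 2530 kg/m³ × 9.81 m/s² × 2380 m = 5.907×10^7 Pa = 8567 psi
amphibolite: 2970 kg/m³ × 9.81 m/s² × 7420 m = 2.162×10^8 Pa = 31355 psi
dunite: 3350 kg/m³ × 9.81 m/s² × 15840 m = 5.206×10^8 Pa = 75501 psi
upper-mantle rock: 3280 kg/m³ × 9.81 m/s² × 11590 m = 3.729×10^8 Pa = 54089 psi
Total = 8567 + 31355 + 75501 + 54089 = 1.6951×10^5 psi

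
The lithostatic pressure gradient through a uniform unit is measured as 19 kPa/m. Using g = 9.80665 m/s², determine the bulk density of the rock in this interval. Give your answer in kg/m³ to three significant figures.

1940 kg/m³

ρ = (dP/dz)/g = 19 kPa/m / 9.80665 m/s² = 19000 Pa/m / 9.80665 m/s² = 1937.5 kg/m³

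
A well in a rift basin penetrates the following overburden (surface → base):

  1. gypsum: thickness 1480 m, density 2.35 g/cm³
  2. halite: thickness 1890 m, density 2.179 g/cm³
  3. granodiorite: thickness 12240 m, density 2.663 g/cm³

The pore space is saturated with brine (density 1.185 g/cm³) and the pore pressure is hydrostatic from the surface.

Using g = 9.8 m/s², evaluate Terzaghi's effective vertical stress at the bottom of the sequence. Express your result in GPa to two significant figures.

0.21 GPa

Overburden (lithostatic) stress σ_v:
gypsum: 2350 kg/m³ × 9.8 m/s² × 1480 m = 3.408×10^7 Pa = 34.08 MPa
halite: 2179 kg/m³ × 9.8 m/s² × 1890 m = 4.036×10^7 Pa = 40.36 MPa
granodiorite: 2663 kg/m³ × 9.8 m/s² × 12240 m = 3.194×10^8 Pa = 319.4 MPa
Total = 34.08 + 40.36 + 319.4 = 393.88 MPa
Pore pressure P_p = 1185 kg/m³ × 9.8 m/s² × 15610 m = 1.813×10^8 Pa = 181.3 MPa
Effective stress σ' = σ_v − P_p = 393.9 − 181.3 = 212.60 MPa = 0.21260 GPa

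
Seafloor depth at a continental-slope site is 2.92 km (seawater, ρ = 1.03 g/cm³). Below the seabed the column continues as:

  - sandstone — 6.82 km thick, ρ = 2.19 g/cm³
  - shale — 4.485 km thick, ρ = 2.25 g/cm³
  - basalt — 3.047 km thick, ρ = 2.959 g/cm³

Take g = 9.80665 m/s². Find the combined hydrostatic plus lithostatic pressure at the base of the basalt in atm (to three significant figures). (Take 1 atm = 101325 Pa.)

seawater: 1030 kg/m³ × 9.80665 m/s² × 2920 m = 2.949×10^7 Pa = 291.1 atm
sandstone: 2190 kg/m³ × 9.80665 m/s² × 6820 m = 1.465×10^8 Pa = 1446 atm
shale: 2250 kg/m³ × 9.80665 m/s² × 4485 m = 9.896×10^7 Pa = 976.7 atm
basalt: 2959 kg/m³ × 9.80665 m/s² × 3047 m = 8.842×10^7 Pa = 872.6 atm
Total = 291.1 + 1446 + 976.7 + 872.6 = 3585.9 atm

3590 atm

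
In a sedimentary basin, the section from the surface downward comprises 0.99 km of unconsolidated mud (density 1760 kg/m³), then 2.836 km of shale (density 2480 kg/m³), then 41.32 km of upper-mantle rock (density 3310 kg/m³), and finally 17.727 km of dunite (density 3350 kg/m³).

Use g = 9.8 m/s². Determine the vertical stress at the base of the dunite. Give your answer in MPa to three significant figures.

unconsolidated mud: 1760 kg/m³ × 9.8 m/s² × 990 m = 1.708×10^7 Pa = 17.08 MPa
shale: 2480 kg/m³ × 9.8 m/s² × 2836 m = 6.893×10^7 Pa = 68.93 MPa
upper-mantle rock: 3310 kg/m³ × 9.8 m/s² × 41320 m = 1.340×10^9 Pa = 1340 MPa
dunite: 3350 kg/m³ × 9.8 m/s² × 17727 m = 5.820×10^8 Pa = 582.0 MPa
Total = 17.08 + 68.93 + 1340 + 582.0 = 2008.3 MPa

2010 MPa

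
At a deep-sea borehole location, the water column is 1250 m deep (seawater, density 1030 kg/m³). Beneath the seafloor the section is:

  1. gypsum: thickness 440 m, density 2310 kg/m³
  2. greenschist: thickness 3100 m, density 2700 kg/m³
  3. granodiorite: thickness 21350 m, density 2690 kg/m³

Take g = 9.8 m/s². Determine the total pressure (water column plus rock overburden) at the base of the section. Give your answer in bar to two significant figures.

6700 bar

seawater: 1030 kg/m³ × 9.8 m/s² × 1250 m = 1.262×10^7 Pa = 126.2 bar
gypsum: 2310 kg/m³ × 9.8 m/s² × 440 m = 9.961×10^6 Pa = 99.61 bar
greenschist: 2700 kg/m³ × 9.8 m/s² × 3100 m = 8.203×10^7 Pa = 820.3 bar
granodiorite: 2690 kg/m³ × 9.8 m/s² × 21350 m = 5.628×10^8 Pa = 5628 bar
Total = 126.2 + 99.61 + 820.3 + 5628 = 6674.3 bar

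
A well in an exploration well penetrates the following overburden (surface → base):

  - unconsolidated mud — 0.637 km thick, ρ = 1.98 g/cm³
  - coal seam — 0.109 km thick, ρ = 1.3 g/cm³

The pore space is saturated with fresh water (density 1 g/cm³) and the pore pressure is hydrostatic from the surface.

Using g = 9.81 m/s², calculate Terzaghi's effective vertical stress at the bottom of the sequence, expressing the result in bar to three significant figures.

64.4 bar

Overburden (lithostatic) stress σ_v:
unconsolidated mud: 1980 kg/m³ × 9.81 m/s² × 637 m = 1.237×10^7 Pa = 12.37 MPa
coal seam: 1300 kg/m³ × 9.81 m/s² × 109 m = 1.390×10^6 Pa = 1.390 MPa
Total = 12.37 + 1.390 = 13.763 MPa
Pore pressure P_p = 1000 kg/m³ × 9.81 m/s² × 746 m = 7.318×10^6 Pa = 7.318 MPa
Effective stress σ' = σ_v − P_p = 13.76 − 7.318 = 6.4448 MPa = 64.448 bar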